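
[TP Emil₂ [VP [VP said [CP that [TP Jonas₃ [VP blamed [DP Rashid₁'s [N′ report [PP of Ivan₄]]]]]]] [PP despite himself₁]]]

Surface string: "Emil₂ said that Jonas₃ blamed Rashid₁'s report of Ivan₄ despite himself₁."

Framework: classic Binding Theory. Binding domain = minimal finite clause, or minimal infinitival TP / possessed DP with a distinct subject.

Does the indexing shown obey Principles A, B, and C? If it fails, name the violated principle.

Principle A

The two coindexed NPs are *Rashid₁* and *himself₁*.
*himself₁* is an anaphor. Principle A requires it to be bound within its binding domain — the matrix TP, whose subject is Emil₂.
Within that domain it is c-commanded by *Emil₂*, which does not share its index.
*Rashid₁* does not c-command the anaphor at all.
The anaphor is unbound in its domain → Principle A violation.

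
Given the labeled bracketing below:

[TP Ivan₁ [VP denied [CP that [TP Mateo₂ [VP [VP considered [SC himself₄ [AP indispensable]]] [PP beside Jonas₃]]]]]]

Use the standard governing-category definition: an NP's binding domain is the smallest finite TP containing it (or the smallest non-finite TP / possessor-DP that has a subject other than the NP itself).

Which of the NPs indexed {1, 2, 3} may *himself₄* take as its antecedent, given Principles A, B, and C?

{2}

*himself* is an anaphor, so Principle A applies: it must be bound in its binding domain.
Binding domain of *himself₄*: the embedded TP, whose subject is Mateo₂.
*Ivan₁* c-commands the anaphor but is outside its binding domain → cannot satisfy Principle A.
*Mateo₂* c-commands the anaphor within its binding domain → licit binder.
*Jonas₃* does not c-command the anaphor → cannot bind it.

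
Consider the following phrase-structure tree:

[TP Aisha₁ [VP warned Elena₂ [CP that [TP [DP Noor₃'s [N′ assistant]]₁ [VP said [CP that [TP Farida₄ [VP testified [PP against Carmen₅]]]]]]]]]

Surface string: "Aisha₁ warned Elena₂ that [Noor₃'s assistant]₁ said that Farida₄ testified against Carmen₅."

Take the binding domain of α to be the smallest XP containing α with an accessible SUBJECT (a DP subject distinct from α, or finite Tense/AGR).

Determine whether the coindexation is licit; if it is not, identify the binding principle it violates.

Principle C

The two coindexed NPs are *[Noor₃'s assistant]₁* and *Aisha₁*.
*[Noor₃'s assistant]₁* is an R-expression. Principle C requires it to be free everywhere.
*Aisha₁* c-commands it and carries the same index.
The R-expression is bound → Principle C violation.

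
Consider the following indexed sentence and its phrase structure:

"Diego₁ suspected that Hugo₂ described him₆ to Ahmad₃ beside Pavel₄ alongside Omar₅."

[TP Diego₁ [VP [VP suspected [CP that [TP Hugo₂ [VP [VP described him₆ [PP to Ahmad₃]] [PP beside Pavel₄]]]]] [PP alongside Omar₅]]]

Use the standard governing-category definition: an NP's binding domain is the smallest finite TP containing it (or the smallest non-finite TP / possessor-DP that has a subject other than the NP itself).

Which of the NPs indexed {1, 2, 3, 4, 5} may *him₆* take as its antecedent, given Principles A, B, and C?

{1, 4, 5}

*him* is a pronoun, so Principle B applies: it must be free in its binding domain.
Binding domain of *him₆*: the embedded TP, whose subject is Hugo₂.
*Diego₁* c-commands the pronoun but from outside its binding domain, and is not c-commanded by it → coindexation permitted.
*Hugo₂* c-commands the pronoun within its binding domain → coindexation would violate Principle B.
*Ahmad₃*: the pronoun c-commands this R-expression → coindexation would violate Principle C on *Ahmad₃*.
*Pavel₄* and the pronoun do not c-command one another → neither Principle B nor Principle C is at stake; coindexation permitted.
*Omar₅* and the pronoun do not c-command one another → neither Principle B nor Principle C is at stake; coindexation permitted.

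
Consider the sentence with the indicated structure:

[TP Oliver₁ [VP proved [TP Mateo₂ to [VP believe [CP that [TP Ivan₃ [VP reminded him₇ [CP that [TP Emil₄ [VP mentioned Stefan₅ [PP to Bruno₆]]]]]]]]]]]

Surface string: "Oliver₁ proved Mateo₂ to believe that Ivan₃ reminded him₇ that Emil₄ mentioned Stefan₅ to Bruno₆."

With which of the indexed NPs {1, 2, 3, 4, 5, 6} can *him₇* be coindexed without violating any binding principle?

*him* is a pronoun, so Principle B applies: it must be free in its binding domain.
Binding domain of *him₇*: the embedded TP, whose subject is Ivan₃.
*Oliver₁* c-commands the pronoun but from outside its binding domain, and is not c-commanded by it → coindexation permitted.
*Mateo₂* c-commands the pronoun but from outside its binding domain, and is not c-commanded by it → coindexation permitted.
*Ivan₃* c-commands the pronoun within its binding domain → coindexation would violate Principle B.
*Emil₄*: the pronoun c-commands this R-expression → coindexation would violate Principle C on *Emil₄*.
*Stefan₅*: the pronoun c-commands this R-expression → coindexation would violate Principle C on *Stefan₅*.
*Bruno₆*: the pronoun c-commands this R-expression → coindexation would violate Principle C on *Bruno₆*.

{1, 2}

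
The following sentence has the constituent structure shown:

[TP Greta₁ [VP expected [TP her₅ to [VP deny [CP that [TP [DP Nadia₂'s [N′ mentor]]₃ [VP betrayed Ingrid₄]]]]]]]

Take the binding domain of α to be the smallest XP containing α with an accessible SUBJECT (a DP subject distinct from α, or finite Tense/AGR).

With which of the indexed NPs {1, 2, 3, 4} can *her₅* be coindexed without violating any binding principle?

*her* is a pronoun, so Principle B applies: it must be free in its binding domain.
Binding domain of *her₅*: the matrix TP, whose subject is Greta₁.
*Greta₁* c-commands the pronoun within its binding domain → coindexation would violate Principle B.
*Nadia₂*: the pronoun c-commands this R-expression → coindexation would violate Principle C on *Nadia₂*.
*[Nadia₂'s mentor]₃*: the pronoun c-commands this R-expression → coindexation would violate Principle C on *[Nadia₂'s mentor]₃*.
*Ingrid₄*: the pronoun c-commands this R-expression → coindexation would violate Principle C on *Ingrid₄*.

none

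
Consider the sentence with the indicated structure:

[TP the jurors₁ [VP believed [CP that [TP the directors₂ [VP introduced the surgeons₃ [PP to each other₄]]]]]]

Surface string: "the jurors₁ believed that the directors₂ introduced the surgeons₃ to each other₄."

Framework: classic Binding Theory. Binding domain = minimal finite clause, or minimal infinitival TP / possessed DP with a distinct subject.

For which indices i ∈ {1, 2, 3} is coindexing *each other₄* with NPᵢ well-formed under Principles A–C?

*each other* is an anaphor, so Principle A applies: it must be bound in its binding domain.
Binding domain of *each other₄*: the embedded TP, whose subject is the directors₂.
*the jurors₁* c-commands the anaphor but is outside its binding domain → cannot satisfy Principle A.
*the directors₂* c-commands the anaphor within its binding domain → licit binder.
*the surgeons₃* c-commands the anaphor within its binding domain → licit binder.

{2, 3}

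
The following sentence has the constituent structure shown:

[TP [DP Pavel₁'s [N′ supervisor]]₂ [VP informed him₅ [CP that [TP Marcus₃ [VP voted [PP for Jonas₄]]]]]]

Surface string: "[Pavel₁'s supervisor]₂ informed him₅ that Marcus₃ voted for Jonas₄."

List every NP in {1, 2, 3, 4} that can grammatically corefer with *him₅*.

{1}

*him* is a pronoun, so Principle B applies: it must be free in its binding domain.
Binding domain of *him₅*: the matrix TP, whose subject is [Pavel₁'s supervisor]₂.
*Pavel₁* and the pronoun do not c-command one another → neither Principle B nor Principle C is at stake; coindexation permitted.
*[Pavel₁'s supervisor]₂* c-commands the pronoun within its binding domain → coindexation would violate Principle B.
*Marcus₃*: the pronoun c-commands this R-expression → coindexation would violate Principle C on *Marcus₃*.
*Jonas₄*: the pronoun c-commands this R-expression → coindexation would violate Principle C on *Jonas₄*.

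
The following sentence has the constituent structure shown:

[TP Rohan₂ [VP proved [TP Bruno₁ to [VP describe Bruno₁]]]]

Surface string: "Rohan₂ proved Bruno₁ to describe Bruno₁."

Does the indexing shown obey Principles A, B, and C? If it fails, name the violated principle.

The two coindexed NPs are *Bruno₁* (the lower occurrence) and *Bruno₁* (the higher occurrence).
*Bruno₁* (the lower occurrence) is an R-expression. Principle C requires it to be free everywhere.
*Bruno₁* (the higher occurrence) c-commands it and carries the same index.
The R-expression is bound → Principle C violation.

Principle C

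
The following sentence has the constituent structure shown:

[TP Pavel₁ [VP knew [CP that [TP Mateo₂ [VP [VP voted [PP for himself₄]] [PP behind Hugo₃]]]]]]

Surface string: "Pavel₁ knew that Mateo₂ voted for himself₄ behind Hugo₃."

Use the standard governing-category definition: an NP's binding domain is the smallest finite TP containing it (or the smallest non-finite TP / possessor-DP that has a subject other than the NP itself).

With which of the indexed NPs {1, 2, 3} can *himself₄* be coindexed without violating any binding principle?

{2}

*himself* is an anaphor, so Principle A applies: it must be bound in its binding domain.
Binding domain of *himself₄*: the embedded TP, whose subject is Mateo₂.
*Pavel₁* c-commands the anaphor but is outside its binding domain → cannot satisfy Principle A.
*Mateo₂* c-commands the anaphor within its binding domain → licit binder.
*Hugo₃* does not c-command the anaphor → cannot bind it.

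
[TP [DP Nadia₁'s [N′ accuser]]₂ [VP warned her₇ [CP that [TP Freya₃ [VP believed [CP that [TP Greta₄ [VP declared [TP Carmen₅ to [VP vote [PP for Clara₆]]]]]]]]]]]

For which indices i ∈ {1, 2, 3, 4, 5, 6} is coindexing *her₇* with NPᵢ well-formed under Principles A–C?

{1}

*her* is a pronoun, so Principle B applies: it must be free in its binding domain.
Binding domain of *her₇*: the matrix TP, whose subject is [Nadia₁'s accuser]₂.
*Nadia₁* and the pronoun do not c-command one another → neither Principle B nor Principle C is at stake; coindexation permitted.
*[Nadia₁'s accuser]₂* c-commands the pronoun within its binding domain → coindexation would violate Principle B.
*Freya₃*: the pronoun c-commands this R-expression → coindexation would violate Principle C on *Freya₃*.
*Greta₄*: the pronoun c-commands this R-expression → coindexation would violate Principle C on *Greta₄*.
*Carmen₅*: the pronoun c-commands this R-expression → coindexation would violate Principle C on *Carmen₅*.
*Clara₆*: the pronoun c-commands this R-expression → coindexation would violate Principle C on *Clara₆*.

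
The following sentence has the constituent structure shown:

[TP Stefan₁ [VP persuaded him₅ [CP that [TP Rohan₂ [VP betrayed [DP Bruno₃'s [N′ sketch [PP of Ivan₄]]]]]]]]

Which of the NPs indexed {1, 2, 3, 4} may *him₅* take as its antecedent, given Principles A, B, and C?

*him* is a pronoun, so Principle B applies: it must be free in its binding domain.
Binding domain of *him₅*: the matrix TP, whose subject is Stefan₁.
*Stefan₁* c-commands the pronoun within its binding domain → coindexation would violate Principle B.
*Rohan₂*: the pronoun c-commands this R-expression → coindexation would violate Principle C on *Rohan₂*.
*Bruno₃*: the pronoun c-commands this R-expression → coindexation would violate Principle C on *Bruno₃*.
*Ivan₄*: the pronoun c-commands this R-expression → coindexation would violate Principle C on *Ivan₄*.

none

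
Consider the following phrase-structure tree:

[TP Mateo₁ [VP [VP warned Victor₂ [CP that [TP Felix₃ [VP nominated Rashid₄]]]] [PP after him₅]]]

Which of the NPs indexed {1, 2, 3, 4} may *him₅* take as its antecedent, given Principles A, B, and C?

{2, 3, 4}

*him* is a pronoun, so Principle B applies: it must be free in its binding domain.
Binding domain of *him₅*: the matrix TP, whose subject is Mateo₁.
*Mateo₁* c-commands the pronoun within its binding domain → coindexation would violate Principle B.
*Victor₂* and the pronoun do not c-command one another → neither Principle B nor Principle C is at stake; coindexation permitted.
*Felix₃* and the pronoun do not c-command one another → neither Principle B nor Principle C is at stake; coindexation permitted.
*Rashid₄* and the pronoun do not c-command one another → neither Principle B nor Principle C is at stake; coindexation permitted.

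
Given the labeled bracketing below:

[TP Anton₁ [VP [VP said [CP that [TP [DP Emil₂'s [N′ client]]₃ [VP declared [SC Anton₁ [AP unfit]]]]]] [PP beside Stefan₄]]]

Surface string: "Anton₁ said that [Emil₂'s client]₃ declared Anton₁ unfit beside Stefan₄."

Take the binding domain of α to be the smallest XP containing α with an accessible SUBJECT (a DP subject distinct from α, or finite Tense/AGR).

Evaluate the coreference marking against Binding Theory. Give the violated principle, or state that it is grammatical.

Principle C

The two coindexed NPs are *Anton₁* (the higher occurrence) and *Anton₁* (the lower occurrence).
*Anton₁* (the lower occurrence) is an R-expression. Principle C requires it to be free everywhere.
*Anton₁* (the higher occurrence) c-commands it and carries the same index.
The R-expression is bound → Principle C violation.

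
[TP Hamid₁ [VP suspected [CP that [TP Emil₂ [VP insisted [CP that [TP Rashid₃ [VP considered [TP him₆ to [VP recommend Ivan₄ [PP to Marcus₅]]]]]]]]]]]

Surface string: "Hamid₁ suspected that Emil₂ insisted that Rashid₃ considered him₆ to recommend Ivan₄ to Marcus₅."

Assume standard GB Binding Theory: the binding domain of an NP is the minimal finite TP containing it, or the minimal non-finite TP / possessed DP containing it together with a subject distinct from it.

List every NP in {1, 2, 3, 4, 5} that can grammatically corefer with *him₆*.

{1, 2}

*him* is a pronoun, so Principle B applies: it must be free in its binding domain.
Binding domain of *him₆*: the embedded TP, whose subject is Rashid₃.
*Hamid₁* c-commands the pronoun but from outside its binding domain, and is not c-commanded by it → coindexation permitted.
*Emil₂* c-commands the pronoun but from outside its binding domain, and is not c-commanded by it → coindexation permitted.
*Rashid₃* c-commands the pronoun within its binding domain → coindexation would violate Principle B.
*Ivan₄*: the pronoun c-commands this R-expression → coindexation would violate Principle C on *Ivan₄*.
*Marcus₅*: the pronoun c-commands this R-expression → coindexation would violate Principle C on *Marcus₅*.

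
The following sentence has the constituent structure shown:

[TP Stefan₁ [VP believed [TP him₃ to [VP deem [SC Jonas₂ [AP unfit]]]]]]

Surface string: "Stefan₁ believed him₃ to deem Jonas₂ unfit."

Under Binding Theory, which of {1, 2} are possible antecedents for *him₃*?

*him* is a pronoun, so Principle B applies: it must be free in its binding domain.
Binding domain of *him₃*: the matrix TP, whose subject is Stefan₁.
*Stefan₁* c-commands the pronoun within its binding domain → coindexation would violate Principle B.
*Jonas₂*: the pronoun c-commands this R-expression → coindexation would violate Principle C on *Jonas₂*.

none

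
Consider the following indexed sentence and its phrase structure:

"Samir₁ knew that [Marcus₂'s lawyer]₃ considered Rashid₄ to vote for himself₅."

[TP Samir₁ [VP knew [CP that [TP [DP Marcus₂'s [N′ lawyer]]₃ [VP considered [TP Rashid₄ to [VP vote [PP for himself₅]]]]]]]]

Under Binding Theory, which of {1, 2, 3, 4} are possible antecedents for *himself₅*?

{4}

*himself* is an anaphor, so Principle A applies: it must be bound in its binding domain.
Binding domain of *himself₅*: the embedded TP, whose subject is Rashid₄.
*Samir₁* c-commands the anaphor but is outside its binding domain → cannot satisfy Principle A.
*Marcus₂* does not c-command the anaphor → cannot bind it.
*[Marcus₂'s lawyer]₃* c-commands the anaphor but is outside its binding domain → cannot satisfy Principle A.
*Rashid₄* c-commands the anaphor within its binding domain → licit binder.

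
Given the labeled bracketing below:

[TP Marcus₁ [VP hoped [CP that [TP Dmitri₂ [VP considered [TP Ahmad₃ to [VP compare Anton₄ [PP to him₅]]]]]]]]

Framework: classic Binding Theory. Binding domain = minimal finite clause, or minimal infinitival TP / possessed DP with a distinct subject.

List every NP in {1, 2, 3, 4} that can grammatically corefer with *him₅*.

{1, 2}

*him* is a pronoun, so Principle B applies: it must be free in its binding domain.
Binding domain of *him₅*: the embedded TP, whose subject is Ahmad₃.
*Marcus₁* c-commands the pronoun but from outside its binding domain, and is not c-commanded by it → coindexation permitted.
*Dmitri₂* c-commands the pronoun but from outside its binding domain, and is not c-commanded by it → coindexation permitted.
*Ahmad₃* c-commands the pronoun within its binding domain → coindexation would violate Principle B.
*Anton₄* c-commands the pronoun within its binding domain → coindexation would violate Principle B.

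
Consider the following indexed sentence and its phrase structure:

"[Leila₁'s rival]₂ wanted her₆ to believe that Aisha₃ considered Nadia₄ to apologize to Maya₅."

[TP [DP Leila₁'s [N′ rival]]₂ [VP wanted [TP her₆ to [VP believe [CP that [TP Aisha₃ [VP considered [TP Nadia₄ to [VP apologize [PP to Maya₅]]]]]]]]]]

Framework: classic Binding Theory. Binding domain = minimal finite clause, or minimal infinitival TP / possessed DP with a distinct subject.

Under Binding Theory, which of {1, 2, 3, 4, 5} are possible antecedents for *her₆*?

{1}

*her* is a pronoun, so Principle B applies: it must be free in its binding domain.
Binding domain of *her₆*: the matrix TP, whose subject is [Leila₁'s rival]₂.
*Leila₁* and the pronoun do not c-command one another → neither Principle B nor Principle C is at stake; coindexation permitted.
*[Leila₁'s rival]₂* c-commands the pronoun within its binding domain → coindexation would violate Principle B.
*Aisha₃*: the pronoun c-commands this R-expression → coindexation would violate Principle C on *Aisha₃*.
*Nadia₄*: the pronoun c-commands this R-expression → coindexation would violate Principle C on *Nadia₄*.
*Maya₅*: the pronoun c-commands this R-expression → coindexation would violate Principle C on *Maya₅*.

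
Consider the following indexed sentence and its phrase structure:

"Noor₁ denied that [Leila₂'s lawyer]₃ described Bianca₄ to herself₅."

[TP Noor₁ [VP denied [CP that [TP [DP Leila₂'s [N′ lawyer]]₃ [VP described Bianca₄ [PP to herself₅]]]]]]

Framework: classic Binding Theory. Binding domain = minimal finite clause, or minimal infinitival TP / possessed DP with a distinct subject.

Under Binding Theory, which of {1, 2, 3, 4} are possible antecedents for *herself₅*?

*herself* is an anaphor, so Principle A applies: it must be bound in its binding domain.
Binding domain of *herself₅*: the embedded TP, whose subject is [Leila₂'s lawyer]₃.
*Noor₁* c-commands the anaphor but is outside its binding domain → cannot satisfy Principle A.
*Leila₂* does not c-command the anaphor → cannot bind it.
*[Leila₂'s lawyer]₃* c-commands the anaphor within its binding domain → licit binder.
*Bianca₄* c-commands the anaphor within its binding domain → licit binder.

{3, 4}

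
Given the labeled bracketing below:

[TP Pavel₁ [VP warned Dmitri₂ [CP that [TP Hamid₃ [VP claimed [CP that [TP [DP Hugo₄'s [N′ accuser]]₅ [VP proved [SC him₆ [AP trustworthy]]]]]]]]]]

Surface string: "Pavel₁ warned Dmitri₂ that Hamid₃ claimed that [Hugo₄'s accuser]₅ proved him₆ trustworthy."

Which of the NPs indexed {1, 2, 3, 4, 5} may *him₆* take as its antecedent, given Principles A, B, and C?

*him* is a pronoun, so Principle B applies: it must be free in its binding domain.
Binding domain of *him₆*: the embedded TP, whose subject is [Hugo₄'s accuser]₅.
*Pavel₁* c-commands the pronoun but from outside its binding domain, and is not c-commanded by it → coindexation permitted.
*Dmitri₂* c-commands the pronoun but from outside its binding domain, and is not c-commanded by it → coindexation permitted.
*Hamid₃* c-commands the pronoun but from outside its binding domain, and is not c-commanded by it → coindexation permitted.
*Hugo₄* and the pronoun do not c-command one another → neither Principle B nor Principle C is at stake; coindexation permitted.
*[Hugo₄'s accuser]₅* c-commands the pronoun within its binding domain → coindexation would violate Principle B.

{1, 2, 3, 4}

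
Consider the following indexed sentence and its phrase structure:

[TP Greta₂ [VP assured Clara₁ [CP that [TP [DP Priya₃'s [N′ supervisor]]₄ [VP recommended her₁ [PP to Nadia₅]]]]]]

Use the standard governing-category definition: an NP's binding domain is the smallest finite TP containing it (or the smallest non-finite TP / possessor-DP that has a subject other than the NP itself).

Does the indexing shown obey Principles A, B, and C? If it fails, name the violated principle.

grammatical

The two coindexed NPs are *Clara₁* and *her₁*.
*her₁* is a pronoun; its binding domain is the embedded TP, whose subject is [Priya₃'s supervisor]₄. Within that domain it is c-commanded only by *[Priya₃'s supervisor]₄*, which carries a different index — the pronoun is free locally, so Principle B holds.
*Clara₁* is an R-expression; *her₁* does not c-command it, and no other NP shares its index, so Principle C is satisfied.
All principles are respected.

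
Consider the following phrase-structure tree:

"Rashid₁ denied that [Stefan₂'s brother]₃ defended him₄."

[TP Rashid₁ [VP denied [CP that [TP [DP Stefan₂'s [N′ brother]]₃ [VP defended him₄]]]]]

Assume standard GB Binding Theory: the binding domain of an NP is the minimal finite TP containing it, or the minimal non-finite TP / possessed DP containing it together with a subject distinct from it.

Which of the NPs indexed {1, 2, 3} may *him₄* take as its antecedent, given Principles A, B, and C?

*him* is a pronoun, so Principle B applies: it must be free in its binding domain.
Binding domain of *him₄*: the embedded TP, whose subject is [Stefan₂'s brother]₃.
*Rashid₁* c-commands the pronoun but from outside its binding domain, and is not c-commanded by it → coindexation permitted.
*Stefan₂* and the pronoun do not c-command one another → neither Principle B nor Principle C is at stake; coindexation permitted.
*[Stefan₂'s brother]₃* c-commands the pronoun within its binding domain → coindexation would violate Principle B.

{1, 2}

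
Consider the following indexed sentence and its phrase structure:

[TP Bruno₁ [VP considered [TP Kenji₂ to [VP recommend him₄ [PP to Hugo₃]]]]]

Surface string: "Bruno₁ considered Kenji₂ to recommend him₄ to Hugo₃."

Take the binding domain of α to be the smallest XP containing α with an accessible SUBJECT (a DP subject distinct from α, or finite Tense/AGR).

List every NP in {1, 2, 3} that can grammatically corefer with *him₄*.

*him* is a pronoun, so Principle B applies: it must be free in its binding domain.
Binding domain of *him₄*: the embedded TP, whose subject is Kenji₂.
*Bruno₁* c-commands the pronoun but from outside its binding domain, and is not c-commanded by it → coindexation permitted.
*Kenji₂* c-commands the pronoun within its binding domain → coindexation would violate Principle B.
*Hugo₃*: the pronoun c-commands this R-expression → coindexation would violate Principle C on *Hugo₃*.

{1}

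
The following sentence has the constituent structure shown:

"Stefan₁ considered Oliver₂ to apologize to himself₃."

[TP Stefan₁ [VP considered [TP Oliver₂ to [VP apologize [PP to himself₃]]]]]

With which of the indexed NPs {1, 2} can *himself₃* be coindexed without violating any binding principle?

*himself* is an anaphor, so Principle A applies: it must be bound in its binding domain.
Binding domain of *himself₃*: the embedded TP, whose subject is Oliver₂.
*Stefan₁* c-commands the anaphor but is outside its binding domain → cannot satisfy Principle A.
*Oliver₂* c-commands the anaphor within its binding domain → licit binder.

{2}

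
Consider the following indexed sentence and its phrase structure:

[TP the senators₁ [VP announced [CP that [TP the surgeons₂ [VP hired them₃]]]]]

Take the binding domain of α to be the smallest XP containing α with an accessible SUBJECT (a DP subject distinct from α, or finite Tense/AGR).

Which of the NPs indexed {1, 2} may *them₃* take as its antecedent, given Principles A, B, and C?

*them* is a pronoun, so Principle B applies: it must be free in its binding domain.
Binding domain of *them₃*: the embedded TP, whose subject is the surgeons₂.
*the senators₁* c-commands the pronoun but from outside its binding domain, and is not c-commanded by it → coindexation permitted.
*the surgeons₂* c-commands the pronoun within its binding domain → coindexation would violate Principle B.

{1}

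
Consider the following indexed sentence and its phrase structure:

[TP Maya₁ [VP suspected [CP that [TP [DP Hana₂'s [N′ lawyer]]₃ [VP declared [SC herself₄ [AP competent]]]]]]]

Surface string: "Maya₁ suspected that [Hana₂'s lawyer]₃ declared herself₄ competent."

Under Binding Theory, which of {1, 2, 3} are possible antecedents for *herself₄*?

*herself* is an anaphor, so Principle A applies: it must be bound in its binding domain.
Binding domain of *herself₄*: the embedded TP, whose subject is [Hana₂'s lawyer]₃.
*Maya₁* c-commands the anaphor but is outside its binding domain → cannot satisfy Principle A.
*Hana₂* does not c-command the anaphor → cannot bind it.
*[Hana₂'s lawyer]₃* c-commands the anaphor within its binding domain → licit binder.

{3}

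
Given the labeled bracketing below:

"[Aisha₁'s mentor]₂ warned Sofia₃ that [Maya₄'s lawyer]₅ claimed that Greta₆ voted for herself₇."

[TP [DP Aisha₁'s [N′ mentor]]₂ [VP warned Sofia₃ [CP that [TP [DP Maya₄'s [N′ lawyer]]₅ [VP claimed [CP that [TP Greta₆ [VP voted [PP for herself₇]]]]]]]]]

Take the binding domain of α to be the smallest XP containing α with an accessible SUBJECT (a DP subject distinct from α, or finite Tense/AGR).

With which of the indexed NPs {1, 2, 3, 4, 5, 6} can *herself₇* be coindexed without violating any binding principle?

*herself* is an anaphor, so Principle A applies: it must be bound in its binding domain.
Binding domain of *herself₇*: the embedded TP, whose subject is Greta₆.
*Aisha₁* does not c-command the anaphor → cannot bind it.
*[Aisha₁'s mentor]₂* c-commands the anaphor but is outside its binding domain → cannot satisfy Principle A.
*Sofia₃* c-commands the anaphor but is outside its binding domain → cannot satisfy Principle A.
*Maya₄* does not c-command the anaphor → cannot bind it.
*[Maya₄'s lawyer]₅* c-commands the anaphor but is outside its binding domain → cannot satisfy Principle A.
*Greta₆* c-commands the anaphor within its binding domain → licit binder.

{6}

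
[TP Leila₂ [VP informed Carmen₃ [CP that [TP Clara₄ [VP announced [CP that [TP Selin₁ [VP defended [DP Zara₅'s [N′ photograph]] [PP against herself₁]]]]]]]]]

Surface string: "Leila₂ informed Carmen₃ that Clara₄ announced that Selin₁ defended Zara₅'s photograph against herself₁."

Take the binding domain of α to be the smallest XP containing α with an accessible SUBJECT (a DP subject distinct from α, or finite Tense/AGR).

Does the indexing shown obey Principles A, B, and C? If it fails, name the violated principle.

The two coindexed NPs are *Selin₁* and *herself₁*.
*herself₁* is an anaphor; its binding domain is the embedded TP, whose subject is Selin₁. *Selin₁* c-commands it within that domain and shares its index, so Principle A is satisfied.
*Selin₁* is an R-expression; *herself₁* does not c-command it, and no other NP shares its index, so Principle C is satisfied.
All principles are respected.

grammatical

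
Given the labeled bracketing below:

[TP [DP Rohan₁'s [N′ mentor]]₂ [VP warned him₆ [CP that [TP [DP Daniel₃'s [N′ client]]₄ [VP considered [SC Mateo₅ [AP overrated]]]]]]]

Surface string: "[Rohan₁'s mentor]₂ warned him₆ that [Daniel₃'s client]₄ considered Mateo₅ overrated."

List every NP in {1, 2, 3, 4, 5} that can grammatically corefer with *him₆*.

{1}

*him* is a pronoun, so Principle B applies: it must be free in its binding domain.
Binding domain of *him₆*: the matrix TP, whose subject is [Rohan₁'s mentor]₂.
*Rohan₁* and the pronoun do not c-command one another → neither Principle B nor Principle C is at stake; coindexation permitted.
*[Rohan₁'s mentor]₂* c-commands the pronoun within its binding domain → coindexation would violate Principle B.
*Daniel₃*: the pronoun c-commands this R-expression → coindexation would violate Principle C on *Daniel₃*.
*[Daniel₃'s client]₄*: the pronoun c-commands this R-expression → coindexation would violate Principle C on *[Daniel₃'s client]₄*.
*Mateo₅*: the pronoun c-commands this R-expression → coindexation would violate Principle C on *Mateo₅*.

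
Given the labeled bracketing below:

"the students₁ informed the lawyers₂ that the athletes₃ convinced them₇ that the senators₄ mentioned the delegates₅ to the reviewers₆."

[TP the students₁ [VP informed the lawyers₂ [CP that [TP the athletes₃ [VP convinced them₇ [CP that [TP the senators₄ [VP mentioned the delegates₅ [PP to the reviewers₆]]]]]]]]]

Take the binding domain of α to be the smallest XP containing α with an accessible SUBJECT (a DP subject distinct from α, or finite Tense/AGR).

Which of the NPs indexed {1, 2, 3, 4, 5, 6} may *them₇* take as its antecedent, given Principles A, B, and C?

{1, 2}

*them* is a pronoun, so Principle B applies: it must be free in its binding domain.
Binding domain of *them₇*: the embedded TP, whose subject is the athletes₃.
*the students₁* c-commands the pronoun but from outside its binding domain, and is not c-commanded by it → coindexation permitted.
*the lawyers₂* c-commands the pronoun but from outside its binding domain, and is not c-commanded by it → coindexation permitted.
*the athletes₃* c-commands the pronoun within its binding domain → coindexation would violate Principle B.
*the senators₄*: the pronoun c-commands this R-expression → coindexation would violate Principle C on *the senators₄*.
*the delegates₅*: the pronoun c-commands this R-expression → coindexation would violate Principle C on *the delegates₅*.
*the reviewers₆*: the pronoun c-commands this R-expression → coindexation would violate Principle C on *the reviewers₆*.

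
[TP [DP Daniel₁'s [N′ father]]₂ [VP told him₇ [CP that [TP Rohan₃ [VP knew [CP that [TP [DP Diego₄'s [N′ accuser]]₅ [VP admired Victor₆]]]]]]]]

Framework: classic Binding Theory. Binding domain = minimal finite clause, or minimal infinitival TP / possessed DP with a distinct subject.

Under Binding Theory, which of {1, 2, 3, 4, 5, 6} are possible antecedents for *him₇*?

{1}

*him* is a pronoun, so Principle B applies: it must be free in its binding domain.
Binding domain of *him₇*: the matrix TP, whose subject is [Daniel₁'s father]₂.
*Daniel₁* and the pronoun do not c-command one another → neither Principle B nor Principle C is at stake; coindexation permitted.
*[Daniel₁'s father]₂* c-commands the pronoun within its binding domain → coindexation would violate Principle B.
*Rohan₃*: the pronoun c-commands this R-expression → coindexation would violate Principle C on *Rohan₃*.
*Diego₄*: the pronoun c-commands this R-expression → coindexation would violate Principle C on *Diego₄*.
*[Diego₄'s accuser]₅*: the pronoun c-commands this R-expression → coindexation would violate Principle C on *[Diego₄'s accuser]₅*.
*Victor₆*: the pronoun c-commands this R-expression → coindexation would violate Principle C on *Victor₆*.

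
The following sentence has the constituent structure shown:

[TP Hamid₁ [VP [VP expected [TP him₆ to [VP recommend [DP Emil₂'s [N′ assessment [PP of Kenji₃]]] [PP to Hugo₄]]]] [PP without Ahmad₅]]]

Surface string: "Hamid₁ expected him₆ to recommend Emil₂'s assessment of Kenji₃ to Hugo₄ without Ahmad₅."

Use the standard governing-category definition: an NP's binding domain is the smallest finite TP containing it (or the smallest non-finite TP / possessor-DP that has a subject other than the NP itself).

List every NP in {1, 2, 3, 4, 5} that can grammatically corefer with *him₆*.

{5}

*him* is a pronoun, so Principle B applies: it must be free in its binding domain.
Binding domain of *him₆*: the matrix TP, whose subject is Hamid₁.
*Hamid₁* c-commands the pronoun within its binding domain → coindexation would violate Principle B.
*Emil₂*: the pronoun c-commands this R-expression → coindexation would violate Principle C on *Emil₂*.
*Kenji₃*: the pronoun c-commands this R-expression → coindexation would violate Principle C on *Kenji₃*.
*Hugo₄*: the pronoun c-commands this R-expression → coindexation would violate Principle C on *Hugo₄*.
*Ahmad₅* and the pronoun do not c-command one another → neither Principle B nor Principle C is at stake; coindexation permitted.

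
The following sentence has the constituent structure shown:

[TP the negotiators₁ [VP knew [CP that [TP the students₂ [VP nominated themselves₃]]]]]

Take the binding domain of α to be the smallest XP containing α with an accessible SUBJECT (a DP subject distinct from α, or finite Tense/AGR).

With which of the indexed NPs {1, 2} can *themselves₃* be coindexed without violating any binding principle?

{2}

*themselves* is an anaphor, so Principle A applies: it must be bound in its binding domain.
Binding domain of *themselves₃*: the embedded TP, whose subject is the students₂.
*the negotiators₁* c-commands the anaphor but is outside its binding domain → cannot satisfy Principle A.
*the students₂* c-commands the anaphor within its binding domain → licit binder.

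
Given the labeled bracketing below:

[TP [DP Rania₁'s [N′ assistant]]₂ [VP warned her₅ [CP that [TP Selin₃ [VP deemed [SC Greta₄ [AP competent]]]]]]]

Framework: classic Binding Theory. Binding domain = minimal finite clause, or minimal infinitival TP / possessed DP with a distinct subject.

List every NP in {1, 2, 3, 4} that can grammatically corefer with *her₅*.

*her* is a pronoun, so Principle B applies: it must be free in its binding domain.
Binding domain of *her₅*: the matrix TP, whose subject is [Rania₁'s assistant]₂.
*Rania₁* and the pronoun do not c-command one another → neither Principle B nor Principle C is at stake; coindexation permitted.
*[Rania₁'s assistant]₂* c-commands the pronoun within its binding domain → coindexation would violate Principle B.
*Selin₃*: the pronoun c-commands this R-expression → coindexation would violate Principle C on *Selin₃*.
*Greta₄*: the pronoun c-commands this R-expression → coindexation would violate Principle C on *Greta₄*.

{1}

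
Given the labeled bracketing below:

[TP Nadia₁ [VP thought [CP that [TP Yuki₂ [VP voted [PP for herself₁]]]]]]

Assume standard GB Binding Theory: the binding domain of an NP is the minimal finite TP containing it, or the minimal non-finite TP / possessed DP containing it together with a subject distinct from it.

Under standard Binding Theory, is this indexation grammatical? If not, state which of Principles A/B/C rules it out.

Principle A

The two coindexed NPs are *Nadia₁* and *herself₁*.
*herself₁* is an anaphor. Principle A requires it to be bound within its binding domain — the embedded TP, whose subject is Yuki₂.
Within that domain it is c-commanded by *Yuki₂*, which does not share its index.
*Nadia₁* does c-command the anaphor, but from outside its binding domain.
The anaphor is unbound in its domain → Principle A violation.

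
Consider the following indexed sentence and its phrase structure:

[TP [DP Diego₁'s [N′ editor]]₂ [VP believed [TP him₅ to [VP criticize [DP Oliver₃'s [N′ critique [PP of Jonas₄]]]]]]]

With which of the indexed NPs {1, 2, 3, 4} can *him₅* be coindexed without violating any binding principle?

*him* is a pronoun, so Principle B applies: it must be free in its binding domain.
Binding domain of *him₅*: the matrix TP, whose subject is [Diego₁'s editor]₂.
*Diego₁* and the pronoun do not c-command one another → neither Principle B nor Principle C is at stake; coindexation permitted.
*[Diego₁'s editor]₂* c-commands the pronoun within its binding domain → coindexation would violate Principle B.
*Oliver₃*: the pronoun c-commands this R-expression → coindexation would violate Principle C on *Oliver₃*.
*Jonas₄*: the pronoun c-commands this R-expression → coindexation would violate Principle C on *Jonas₄*.

{1}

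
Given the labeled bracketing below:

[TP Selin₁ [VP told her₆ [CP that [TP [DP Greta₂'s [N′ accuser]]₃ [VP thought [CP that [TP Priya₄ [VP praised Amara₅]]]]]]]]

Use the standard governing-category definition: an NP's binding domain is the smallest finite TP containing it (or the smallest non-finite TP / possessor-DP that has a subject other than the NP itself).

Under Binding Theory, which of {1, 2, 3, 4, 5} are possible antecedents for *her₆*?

*her* is a pronoun, so Principle B applies: it must be free in its binding domain.
Binding domain of *her₆*: the matrix TP, whose subject is Selin₁.
*Selin₁* c-commands the pronoun within its binding domain → coindexation would violate Principle B.
*Greta₂*: the pronoun c-commands this R-expression → coindexation would violate Principle C on *Greta₂*.
*[Greta₂'s accuser]₃*: the pronoun c-commands this R-expression → coindexation would violate Principle C on *[Greta₂'s accuser]₃*.
*Priya₄*: the pronoun c-commands this R-expression → coindexation would violate Principle C on *Priya₄*.
*Amara₅*: the pronoun c-commands this R-expression → coindexation would violate Principle C on *Amara₅*.

none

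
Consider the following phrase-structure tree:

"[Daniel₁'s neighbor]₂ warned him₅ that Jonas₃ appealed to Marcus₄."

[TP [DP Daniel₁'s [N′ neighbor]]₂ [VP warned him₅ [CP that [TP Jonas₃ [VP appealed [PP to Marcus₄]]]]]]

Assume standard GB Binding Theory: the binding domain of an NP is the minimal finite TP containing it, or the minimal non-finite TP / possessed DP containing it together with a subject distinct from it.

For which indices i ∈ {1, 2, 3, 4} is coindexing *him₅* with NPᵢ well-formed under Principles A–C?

*him* is a pronoun, so Principle B applies: it must be free in its binding domain.
Binding domain of *him₅*: the matrix TP, whose subject is [Daniel₁'s neighbor]₂.
*Daniel₁* and the pronoun do not c-command one another → neither Principle B nor Principle C is at stake; coindexation permitted.
*[Daniel₁'s neighbor]₂* c-commands the pronoun within its binding domain → coindexation would violate Principle B.
*Jonas₃*: the pronoun c-commands this R-expression → coindexation would violate Principle C on *Jonas₃*.
*Marcus₄*: the pronoun c-commands this R-expression → coindexation would violate Principle C on *Marcus₄*.

{1}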